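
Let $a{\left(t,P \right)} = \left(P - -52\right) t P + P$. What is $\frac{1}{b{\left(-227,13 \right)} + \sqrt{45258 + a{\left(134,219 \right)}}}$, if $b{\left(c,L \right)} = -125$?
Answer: $\frac{125}{7982618} + \frac{\sqrt{7998243}}{7982618} \approx 0.00036994$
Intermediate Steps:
$a{\left(t,P \right)} = P + P t \left(52 + P\right)$ ($a{\left(t,P \right)} = \left(P + 52\right) t P + P = \left(52 + P\right) t P + P = t \left(52 + P\right) P + P = P t \left(52 + P\right) + P = P + P t \left(52 + P\right)$)
$\frac{1}{b{\left(-227,13 \right)} + \sqrt{45258 + a{\left(134,219 \right)}}} = \frac{1}{-125 + \sqrt{45258 + 219 \left(1 + 52 \cdot 134 + 219 \cdot 134\right)}} = \frac{1}{-125 + \sqrt{45258 + 219 \left(1 + 6968 + 29346\right)}} = \frac{1}{-125 + \sqrt{45258 + 219 \cdot 36315}} = \frac{1}{-125 + \sqrt{45258 + 7952985}} = \frac{1}{-125 + \sqrt{7998243}}$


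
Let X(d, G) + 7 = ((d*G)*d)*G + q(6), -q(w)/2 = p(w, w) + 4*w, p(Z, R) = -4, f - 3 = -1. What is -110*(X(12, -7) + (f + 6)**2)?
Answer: -778030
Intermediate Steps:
f = 2 (f = 3 - 1 = 2)
q(w) = 8 - 8*w (q(w) = -2*(-4 + 4*w) = 8 - 8*w)
X(d, G) = -47 + G**2*d**2 (X(d, G) = -7 + (((d*G)*d)*G + (8 - 8*6)) = -7 + (((G*d)*d)*G + (8 - 48)) = -7 + ((G*d**2)*G - 40) = -7 + (G**2*d**2 - 40) = -7 + (-40 + G**2*d**2) = -47 + G**2*d**2)
-110*(X(12, -7) + (f + 6)**2) = -110*((-47 + (-7)**2*12**2) + (2 + 6)**2) = -110*((-47 + 49*144) + 8**2) = -110*((-47 + 7056) + 64) = -110*(7009 + 64) = -110*7073 = -778030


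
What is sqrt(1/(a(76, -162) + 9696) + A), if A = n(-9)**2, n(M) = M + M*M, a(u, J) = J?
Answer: sqrt(471210866238)/9534 ≈ 72.000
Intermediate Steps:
n(M) = M + M**2
A = 5184 (A = (-9*(1 - 9))**2 = (-9*(-8))**2 = 72**2 = 5184)
sqrt(1/(a(76, -162) + 9696) + A) = sqrt(1/(-162 + 9696) + 5184) = sqrt(1/9534 + 5184) = sqrt(49424257/9534) = sqrt(471210866238)/9534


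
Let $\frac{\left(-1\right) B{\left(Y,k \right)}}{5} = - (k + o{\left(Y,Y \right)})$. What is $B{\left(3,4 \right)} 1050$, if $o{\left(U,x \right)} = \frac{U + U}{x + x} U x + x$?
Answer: $84000$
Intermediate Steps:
$o{\left(U,x \right)} = x + U^{2}$ ($o{\left(U,x \right)} = \frac{2 U}{2 x} U x + x = 2 U \frac{1}{2 x} U x + x = \frac{U}{x} U x + x = \frac{U^{2}}{x} x + x = U^{2} + x = x + U^{2}$)
$B{\left(Y,k \right)} = 5 Y + 5 k + 5 Y^{2}$ ($B{\left(Y,k \right)} = - 5 \left(- (k + \left(Y + Y^{2}\right))\right) = - 5 \left(- (Y + k + Y^{2})\right) = - 5 \left(- Y - k - Y^{2}\right) = 5 Y + 5 k + 5 Y^{2}$)
$B{\left(3,4 \right)} 1050 = \left(5 \cdot 3 + 5 \cdot 4 + 5 \cdot 3^{2}\right) 1050 = \left(15 + 20 + 5 \cdot 9\right) 1050 = \left(15 + 20 + 45\right) 1050 = 80 \cdot 1050 = 84000$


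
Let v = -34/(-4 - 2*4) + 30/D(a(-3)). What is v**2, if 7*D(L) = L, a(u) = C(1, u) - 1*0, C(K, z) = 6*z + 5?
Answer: 1079521/6084 ≈ 177.44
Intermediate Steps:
C(K, z) = 5 + 6*z
a(u) = 5 + 6*u (a(u) = (5 + 6*u) - 1*0 = (5 + 6*u) + 0 = 5 + 6*u)
D(L) = L/7
v = -1039/78 (v = -34/(-4 - 2*4) + 30/(((5 + 6*(-3))/7)) = -34/(-4 - 8) + 30/(((5 - 18)/7)) = -34/(-12) + 30/(((1/7)*(-13))) = -34*(-1/12) + 30/(-13/7) = 17/6 + 30*(-7/13) = 17/6 - 210/13 = -1039/78 ≈ -13.321)
v**2 = (-1039/78)**2 = 1079521/6084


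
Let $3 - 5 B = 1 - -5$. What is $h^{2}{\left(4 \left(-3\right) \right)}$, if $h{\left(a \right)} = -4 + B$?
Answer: $\frac{529}{25} \approx 21.16$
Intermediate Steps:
$B = - \frac{3}{5}$ ($B = \frac{3}{5} - \frac{1 - -5}{5} = \frac{3}{5} - \frac{1 + 5}{5} = \frac{3}{5} - \frac{6}{5} = - \frac{3}{5} \approx -0.6$)
$h{\left(a \right)} = - \frac{23}{5}$ ($h{\left(a \right)} = -4 - \frac{3}{5} = - \frac{23}{5}$)
$h^{2}{\left(4 \left(-3\right) \right)} = \left(- \frac{23}{5}\right)^{2} = \frac{529}{25}$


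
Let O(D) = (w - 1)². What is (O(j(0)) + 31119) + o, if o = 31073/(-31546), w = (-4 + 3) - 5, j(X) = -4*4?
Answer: 983194655/31546 ≈ 31167.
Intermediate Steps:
j(X) = -16
w = -6 (w = -1 - 5 = -6)
o = -31073/31546 (o = 31073*(-1/31546) = -31073/31546 ≈ -0.98501)
O(D) = 49 (O(D) = (-6 - 1)² = (-7)² = 49)
(O(j(0)) + 31119) + o = (49 + 31119) - 31073/31546 = 31168 - 31073/31546 = 983194655/31546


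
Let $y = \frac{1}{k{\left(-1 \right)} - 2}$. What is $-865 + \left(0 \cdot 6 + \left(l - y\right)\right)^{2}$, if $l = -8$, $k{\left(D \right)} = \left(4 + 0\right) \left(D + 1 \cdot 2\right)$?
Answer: $- \frac{3171}{4} \approx -792.75$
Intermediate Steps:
$k{\left(D \right)} = 8 + 4 D$ ($k{\left(D \right)} = 4 \left(D + 2\right) = 4 \left(2 + D\right) = 8 + 4 D$)
$y = \frac{1}{2}$ ($y = \frac{1}{\left(8 + 4 \left(-1\right)\right) - 2} = \frac{1}{\left(8 - 4\right) - 2} = \frac{1}{4 - 2} = \frac{1}{2} \approx 0.5$)
$-865 + \left(0 \cdot 6 + \left(l - y\right)\right)^{2} = -865 + \left(0 \cdot 6 - \frac{17}{2}\right)^{2} = -865 + \left(0 - \frac{17}{2}\right)^{2} = -865 + \left(- \frac{17}{2}\right)^{2} = -865 + \frac{289}{4} = - \frac{3171}{4}$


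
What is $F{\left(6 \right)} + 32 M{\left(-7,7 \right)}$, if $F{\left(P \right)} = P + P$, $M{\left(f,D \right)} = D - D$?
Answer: $12$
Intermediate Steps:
$M{\left(f,D \right)} = 0$
$F{\left(P \right)} = 2 P$
$F{\left(6 \right)} + 32 M{\left(-7,7 \right)} = 2 \cdot 6 + 32 \cdot 0 = 12 + 0 = 12$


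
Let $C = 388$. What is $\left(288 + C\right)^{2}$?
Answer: $456976$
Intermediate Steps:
$\left(288 + C\right)^{2} = \left(288 + 388\right)^{2} = 676^{2} = 456976$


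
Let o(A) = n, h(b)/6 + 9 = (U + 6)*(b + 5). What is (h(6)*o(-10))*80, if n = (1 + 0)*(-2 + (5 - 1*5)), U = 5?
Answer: -107520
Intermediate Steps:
h(b) = 276 + 66*b (h(b) = -54 + 6*((5 + 6)*(b + 5)) = -54 + 6*(11*(5 + b)) = -54 + 6*(55 + 11*b) = -54 + (330 + 66*b) = 276 + 66*b)
n = -2 (n = 1*(-2 + (5 - 5)) = 1*(-2 + 0) = 1*(-2) = -2)
o(A) = -2
(h(6)*o(-10))*80 = ((276 + 66*6)*(-2))*80 = ((276 + 396)*(-2))*80 = (672*(-2))*80 = -1344*80 = -107520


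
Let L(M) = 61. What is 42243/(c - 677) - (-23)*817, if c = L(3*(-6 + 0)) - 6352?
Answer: 130893445/6968 ≈ 18785.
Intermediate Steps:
c = -6291 (c = 61 - 6352 = -6291)
42243/(c - 677) - (-23)*817 = 42243/(-6291 - 677) - (-23)*817 = 42243/(-6968) - 1*(-18791) = 42243*(-1/6968) + 18791 = -42243/6968 + 18791 = 130893445/6968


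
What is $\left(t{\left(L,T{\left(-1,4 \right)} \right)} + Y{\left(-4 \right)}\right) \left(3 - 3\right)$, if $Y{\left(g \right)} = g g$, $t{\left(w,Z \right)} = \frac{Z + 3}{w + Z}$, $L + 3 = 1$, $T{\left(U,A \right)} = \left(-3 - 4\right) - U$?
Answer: $0$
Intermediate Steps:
$T{\left(U,A \right)} = -7 - U$
$L = -2$ ($L = -3 + 1 = -2$)
$t{\left(w,Z \right)} = \frac{3 + Z}{Z + w}$
$Y{\left(g \right)} = g^{2}$
$\left(t{\left(L,T{\left(-1,4 \right)} \right)} + Y{\left(-4 \right)}\right) \left(3 - 3\right) = \left(\frac{3 - 6}{\left(-7 - -1\right) - 2} + \left(-4\right)^{2}\right) \left(3 - 3\right) = \left(\frac{3 + \left(-7 + 1\right)}{\left(-7 + 1\right) - 2} + 16\right) 0 = \left(\frac{3 - 6}{-6 - 2} + 16\right) 0 = \left(\frac{1}{-8} \left(-3\right) + 16\right) 0 = \left(\left(- \frac{1}{8}\right) \left(-3\right) + 16\right) 0 = \left(\frac{3}{8} + 16\right) 0 = \frac{131}{8} \cdot 0 = 0$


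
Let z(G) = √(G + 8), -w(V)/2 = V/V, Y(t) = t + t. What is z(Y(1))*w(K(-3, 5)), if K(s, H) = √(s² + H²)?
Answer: -2*√10 ≈ -6.3246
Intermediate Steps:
Y(t) = 2*t
K(s, H) = √(H² + s²)
w(V) = -2 (w(V) = -2*V/V = -2*1 = -2)
z(G) = √(8 + G)
z(Y(1))*w(K(-3, 5)) = √(8 + 2*1)*(-2) = √(8 + 2)*(-2) = √10*(-2) = -2*√10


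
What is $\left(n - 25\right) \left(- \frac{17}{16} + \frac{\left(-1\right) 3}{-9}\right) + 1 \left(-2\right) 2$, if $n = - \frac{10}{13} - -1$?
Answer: $\frac{4387}{312} \approx 14.061$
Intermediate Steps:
$n = \frac{3}{13}$ ($n = \left(-10\right) \frac{1}{13} + 1 = - \frac{10}{13} + 1 = \frac{3}{13} \approx 0.23077$)
$\left(n - 25\right) \left(- \frac{17}{16} + \frac{\left(-1\right) 3}{-9}\right) + 1 \left(-2\right) 2 = \left(\frac{3}{13} - 25\right) \left(- \frac{17}{16} + \frac{\left(-1\right) 3}{-9}\right) + 1 \left(-2\right) 2 = - \frac{322 \left(\left(-17\right) \frac{1}{16} - - \frac{1}{3}\right)}{13} - 4 = - \frac{322 \left(- \frac{17}{16} + \frac{1}{3}\right)}{13} - 4 = \left(- \frac{322}{13}\right) \left(- \frac{35}{48}\right) - 4 = \frac{5635}{312} - 4 = \frac{4387}{312}$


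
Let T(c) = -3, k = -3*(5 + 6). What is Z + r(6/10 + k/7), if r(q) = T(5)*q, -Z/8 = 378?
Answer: -105408/35 ≈ -3011.7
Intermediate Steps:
k = -33 (k = -3*11 = -33)
Z = -3024 (Z = -8*378 = -3024)
r(q) = -3*q
Z + r(6/10 + k/7) = -3024 - 3*(6/10 - 33/7) = -3024 - 3*(6*(⅒) - 33*⅐) = -3024 - 3*(⅗ - 33/7) = -3024 - 3*(-144/35) = -3024 + 432/35 = -105408/35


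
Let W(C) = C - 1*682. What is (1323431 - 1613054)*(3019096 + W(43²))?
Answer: -874737630849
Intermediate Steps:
W(C) = -682 + C (W(C) = C - 682 = -682 + C)
(1323431 - 1613054)*(3019096 + W(43²)) = (1323431 - 1613054)*(3019096 + (-682 + 43²)) = -289623*(3019096 + (-682 + 1849)) = -289623*(3019096 + 1167) = -289623*3020263 = -874737630849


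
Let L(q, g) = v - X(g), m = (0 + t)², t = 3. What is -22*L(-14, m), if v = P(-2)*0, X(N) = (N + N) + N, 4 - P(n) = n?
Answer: 594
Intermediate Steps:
P(n) = 4 - n
m = 9 (m = (0 + 3)² = 3² = 9)
X(N) = 3*N (X(N) = 2*N + N = 3*N)
v = 0 (v = (4 - 1*(-2))*0 = (4 + 2)*0 = 6*0 = 0)
L(q, g) = -3*g (L(q, g) = 0 - 3*g = -3*g)
-22*L(-14, m) = -(-66)*9 = -22*(-27) = 594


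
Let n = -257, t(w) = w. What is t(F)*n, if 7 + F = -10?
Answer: 4369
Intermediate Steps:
F = -17 (F = -7 - 10 = -17)
t(F)*n = -17*(-257) = 4369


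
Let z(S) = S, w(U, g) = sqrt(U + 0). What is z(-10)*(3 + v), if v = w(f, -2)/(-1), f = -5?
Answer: -30 + 10*I*sqrt(5) ≈ -30.0 + 22.361*I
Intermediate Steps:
w(U, g) = sqrt(U)
v = -I*sqrt(5) (v = sqrt(-5)/(-1) = (I*sqrt(5))*(-1) = -I*sqrt(5) ≈ -2.2361*I)
z(-10)*(3 + v) = -10*(3 - I*sqrt(5)) = -30 + 10*I*sqrt(5)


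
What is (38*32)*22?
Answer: 26752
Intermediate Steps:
(38*32)*22 = 1216*22 = 26752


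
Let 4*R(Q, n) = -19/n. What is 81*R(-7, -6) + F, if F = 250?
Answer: 2513/8 ≈ 314.13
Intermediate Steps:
R(Q, n) = -19/(4*n) (R(Q, n) = (-19/n)/4 = -19/(4*n))
81*R(-7, -6) + F = 81*(-19/4/(-6)) + 250 = 81*(-19/4*(-1/6)) + 250 = 81*(19/24) + 250 = 513/8 + 250 = 2513/8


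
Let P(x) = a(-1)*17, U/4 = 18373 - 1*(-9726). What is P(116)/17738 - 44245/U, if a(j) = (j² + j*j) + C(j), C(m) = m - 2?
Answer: -393364271/996840124 ≈ -0.39461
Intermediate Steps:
U = 112396 (U = 4*(18373 - 1*(-9726)) = 4*(18373 + 9726) = 4*28099 = 112396)
C(m) = -2 + m
a(j) = -2 + j + 2*j² (a(j) = (j² + j*j) + (-2 + j) = (j² + j²) + (-2 + j) = 2*j² + (-2 + j) = -2 + j + 2*j²)
P(x) = -17 (P(x) = (-2 - 1 + 2*(-1)²)*17 = (-2 - 1 + 2*1)*17 = (-2 - 1 + 2)*17 = -1*17 = -17)
P(116)/17738 - 44245/U = -17/17738 - 44245/112396 = -393364271/996840124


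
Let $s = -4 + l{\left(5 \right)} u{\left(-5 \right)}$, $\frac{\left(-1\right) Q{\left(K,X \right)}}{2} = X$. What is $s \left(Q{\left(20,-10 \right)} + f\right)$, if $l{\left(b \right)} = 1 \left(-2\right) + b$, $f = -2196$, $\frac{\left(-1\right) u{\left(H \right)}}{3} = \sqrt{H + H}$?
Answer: $8704 + 19584 i \sqrt{10} \approx 8704.0 + 61930.0 i$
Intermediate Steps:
$u{\left(H \right)} = - 3 \sqrt{2} \sqrt{H}$ ($u{\left(H \right)} = - 3 \sqrt{H + H} = - 3 \sqrt{2 H} = - 3 \sqrt{2} \sqrt{H}$)
$Q{\left(K,X \right)} = - 2 X$
$l{\left(b \right)} = -2 + b$
$s = -4 - 9 i \sqrt{10}$ ($s = -4 + \left(-2 + 5\right) \left(- 3 \sqrt{2} \sqrt{-5}\right) = -4 + 3 \left(- 3 \sqrt{2} i \sqrt{5}\right) = -4 + 3 \left(- 3 i \sqrt{10}\right) = -4 - 9 i \sqrt{10} \approx -4.0 - 28.461 i$)
$s \left(Q{\left(20,-10 \right)} + f\right) = \left(-4 - 9 i \sqrt{10}\right) \left(\left(-2\right) \left(-10\right) - 2196\right) = \left(-4 - 9 i \sqrt{10}\right) \left(20 - 2196\right) = \left(-4 - 9 i \sqrt{10}\right) \left(-2176\right) = 8704 + 19584 i \sqrt{10}$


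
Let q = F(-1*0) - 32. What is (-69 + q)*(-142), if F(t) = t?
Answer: 14342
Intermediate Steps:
q = -32 (q = -1*0 - 32 = 0 - 32 = -32)
(-69 + q)*(-142) = (-69 - 32)*(-142) = -101*(-142) = 14342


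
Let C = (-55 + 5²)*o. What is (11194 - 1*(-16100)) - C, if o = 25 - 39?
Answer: 26874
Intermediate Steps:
o = -14
C = 420 (C = (-55 + 5²)*(-14) = (-55 + 25)*(-14) = -30*(-14) = 420)
(11194 - 1*(-16100)) - C = (11194 - 1*(-16100)) - 1*420 = (11194 + 16100) - 420 = 27294 - 420 = 26874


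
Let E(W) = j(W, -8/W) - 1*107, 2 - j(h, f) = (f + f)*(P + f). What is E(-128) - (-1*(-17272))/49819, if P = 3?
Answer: -674219307/6376832 ≈ -105.73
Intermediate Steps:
j(h, f) = 2 - 2*f*(3 + f) (j(h, f) = 2 - (f + f)*(3 + f) = 2 - 2*f*(3 + f))
E(W) = -105 - 128/W² + 48/W (E(W) = (2 - (-48)/W - 2*64/W²) - 1*107 = (2 + 48/W - 128/W²) - 107 = (2 - 128/W² + 48/W) - 107 = -105 - 128/W² + 48/W)
E(-128) - (-1*(-17272))/49819 = (-105 - 128/(-128)² + 48/(-128)) - (-1*(-17272))/49819 = (-105 - 128*1/16384 + 48*(-1/128)) - 17272/49819 = (-105 - 1/128 - 3/8) - 1*17272/49819 = -13489/128 - 17272/49819 = -674219307/6376832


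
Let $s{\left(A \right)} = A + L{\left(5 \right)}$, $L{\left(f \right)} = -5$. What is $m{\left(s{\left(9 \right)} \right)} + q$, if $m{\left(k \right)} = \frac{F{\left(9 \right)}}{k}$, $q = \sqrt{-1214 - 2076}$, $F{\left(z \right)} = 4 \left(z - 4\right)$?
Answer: $5 + i \sqrt{3290} \approx 5.0 + 57.359 i$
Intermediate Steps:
$F{\left(z \right)} = -16 + 4 z$ ($F{\left(z \right)} = 4 \left(-4 + z\right) = -16 + 4 z$)
$q = i \sqrt{3290}$ ($q = \sqrt{-3290} = i \sqrt{3290} \approx 57.359 i$)
$s{\left(A \right)} = -5 + A$ ($s{\left(A \right)} = A - 5 = -5 + A$)
$m{\left(k \right)} = \frac{20}{k}$ ($m{\left(k \right)} = \frac{-16 + 4 \cdot 9}{k} = \frac{-16 + 36}{k} = \frac{20}{k}$)
$m{\left(s{\left(9 \right)} \right)} + q = \frac{20}{-5 + 9} + i \sqrt{3290} = \frac{20}{4} + i \sqrt{3290} = 20 \cdot \frac{1}{4} + i \sqrt{3290} = 5 + i \sqrt{3290}$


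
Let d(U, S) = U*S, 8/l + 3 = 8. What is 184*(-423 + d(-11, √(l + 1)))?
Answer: -77832 - 2024*√65/5 ≈ -81096.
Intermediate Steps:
l = 8/5 (l = 8/(-3 + 8) = 8/5 ≈ 1.6000)
d(U, S) = S*U
184*(-423 + d(-11, √(l + 1))) = 184*(-423 + √(8/5 + 1)*(-11)) = 184*(-423 + √(13/5)*(-11)) = 184*(-423 + (√65/5)*(-11)) = 184*(-423 - 11*√65/5) = -77832 - 2024*√65/5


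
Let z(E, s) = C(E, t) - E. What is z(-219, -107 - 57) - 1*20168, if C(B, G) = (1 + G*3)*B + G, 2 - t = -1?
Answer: -22136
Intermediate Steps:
t = 3 (t = 2 - 1*(-1) = 2 + 1 = 3)
C(B, G) = G + B*(1 + 3*G) (C(B, G) = (1 + 3*G)*B + G = B*(1 + 3*G) + G = G + B*(1 + 3*G))
z(E, s) = 3 + 9*E (z(E, s) = (E + 3 + 3*E*3) - E = (E + 3 + 9*E) - E = (3 + 10*E) - E = 3 + 9*E)
z(-219, -107 - 57) - 1*20168 = (3 + 9*(-219)) - 1*20168 = (3 - 1971) - 20168 = -1968 - 20168 = -22136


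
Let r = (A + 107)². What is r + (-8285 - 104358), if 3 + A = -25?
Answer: -106402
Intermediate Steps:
A = -28 (A = -3 - 25 = -28)
r = 6241 (r = (-28 + 107)² = 79² = 6241)
r + (-8285 - 104358) = 6241 + (-8285 - 104358) = 6241 - 112643 = -106402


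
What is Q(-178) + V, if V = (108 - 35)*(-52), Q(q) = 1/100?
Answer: -379599/100 ≈ -3796.0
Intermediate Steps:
Q(q) = 1/100
V = -3796 (V = 73*(-52) = -3796)
Q(-178) + V = 1/100 - 3796 = -379599/100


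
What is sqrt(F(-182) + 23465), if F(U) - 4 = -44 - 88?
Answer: 3*sqrt(2593) ≈ 152.76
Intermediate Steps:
F(U) = -128 (F(U) = 4 + (-44 - 88) = 4 - 132 = -128)
sqrt(F(-182) + 23465) = sqrt(-128 + 23465) = sqrt(23337) = 3*sqrt(2593)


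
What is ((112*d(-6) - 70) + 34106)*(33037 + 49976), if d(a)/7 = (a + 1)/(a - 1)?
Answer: 2871917748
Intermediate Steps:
d(a) = 7*(1 + a)/(-1 + a) (d(a) = 7*((a + 1)/(a - 1)) = 7*((1 + a)/(-1 + a)) = 7*(1 + a)/(-1 + a))
((112*d(-6) - 70) + 34106)*(33037 + 49976) = ((112*(7*(1 - 6)/(-1 - 6)) - 70) + 34106)*(33037 + 49976) = ((112*(7*(-5)/(-7)) - 70) + 34106)*83013 = ((112*(7*(-⅐)*(-5)) - 70) + 34106)*83013 = ((112*5 - 70) + 34106)*83013 = ((560 - 70) + 34106)*83013 = (490 + 34106)*83013 = 34596*83013 = 2871917748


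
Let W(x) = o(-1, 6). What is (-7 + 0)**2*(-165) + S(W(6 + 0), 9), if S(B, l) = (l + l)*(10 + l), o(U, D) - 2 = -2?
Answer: -7743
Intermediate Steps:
o(U, D) = 0 (o(U, D) = 2 - 2 = 0)
W(x) = 0
S(B, l) = 2*l*(10 + l) (S(B, l) = (2*l)*(10 + l) = 2*l*(10 + l))
(-7 + 0)**2*(-165) + S(W(6 + 0), 9) = (-7 + 0)**2*(-165) + 2*9*(10 + 9) = (-7)**2*(-165) + 2*9*19 = 49*(-165) + 342 = -8085 + 342 = -7743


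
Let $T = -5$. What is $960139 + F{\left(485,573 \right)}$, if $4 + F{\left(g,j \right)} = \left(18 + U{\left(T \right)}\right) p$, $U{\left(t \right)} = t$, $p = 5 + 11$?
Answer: $960343$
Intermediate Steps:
$p = 16$
$F{\left(g,j \right)} = 204$ ($F{\left(g,j \right)} = -4 + \left(18 - 5\right) 16 = -4 + 13 \cdot 16 = -4 + 208 = 204$)
$960139 + F{\left(485,573 \right)} = 960139 + 204 = 960343$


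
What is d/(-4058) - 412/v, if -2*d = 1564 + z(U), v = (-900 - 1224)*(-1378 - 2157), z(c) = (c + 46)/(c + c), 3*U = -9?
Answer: 5842945099/30468843720 ≈ 0.19177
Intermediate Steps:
U = -3 (U = (⅓)*(-9) = -3)
z(c) = (46 + c)/(2*c) (z(c) = (46 + c)/((2*c)) = (46 + c)*(1/(2*c)) = (46 + c)/(2*c))
v = 7508340 (v = -2124*(-3535) = 7508340)
d = -9341/12 (d = -(1564 + (½)*(46 - 3)/(-3))/2 = -(1564 + (½)*(-⅓)*43)/2 = -(1564 - 43/6)/2 = -½*9341/6 = -9341/12 ≈ -778.42)
d/(-4058) - 412/v = -9341/12/(-4058) - 412/7508340 = -9341/12*(-1/4058) - 412*1/7508340 = 9341/48696 - 103/1877085 = 5842945099/30468843720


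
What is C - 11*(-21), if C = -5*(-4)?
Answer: 251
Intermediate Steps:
C = 20
C - 11*(-21) = 20 - 11*(-21) = 20 + 231 = 251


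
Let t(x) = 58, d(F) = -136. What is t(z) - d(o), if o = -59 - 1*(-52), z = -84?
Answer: 194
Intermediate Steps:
o = -7 (o = -59 + 52 = -7)
t(z) - d(o) = 58 - 1*(-136) = 58 + 136 = 194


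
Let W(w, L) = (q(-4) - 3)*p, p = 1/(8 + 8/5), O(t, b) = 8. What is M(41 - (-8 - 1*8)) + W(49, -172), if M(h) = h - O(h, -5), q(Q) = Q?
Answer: 2317/48 ≈ 48.271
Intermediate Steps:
p = 5/48 (p = 1/(8 + 8*(⅕)) = 1/(8 + 8/5) = 1/(48/5) = 5/48 ≈ 0.10417)
W(w, L) = -35/48 (W(w, L) = (-4 - 3)*(5/48) = -7*5/48 = -35/48)
M(h) = -8 + h (M(h) = h - 1*8 = h - 8 = -8 + h)
M(41 - (-8 - 1*8)) + W(49, -172) = (-8 + (41 - (-8 - 1*8))) - 35/48 = (-8 + (41 - (-8 - 8))) - 35/48 = (-8 + (41 - 1*(-16))) - 35/48 = (-8 + (41 + 16)) - 35/48 = (-8 + 57) - 35/48 = 49 - 35/48 = 2317/48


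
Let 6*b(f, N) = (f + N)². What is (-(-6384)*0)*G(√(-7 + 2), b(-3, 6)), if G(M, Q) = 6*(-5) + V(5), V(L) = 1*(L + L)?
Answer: 0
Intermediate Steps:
V(L) = 2*L (V(L) = 1*(2*L) = 2*L)
b(f, N) = (N + f)²/6 (b(f, N) = (f + N)²/6 = (N + f)²/6)
G(M, Q) = -20 (G(M, Q) = 6*(-5) + 2*5 = -30 + 10 = -20)
(-(-6384)*0)*G(√(-7 + 2), b(-3, 6)) = -(-6384)*0*(-20) = -84*0*(-20) = 0*(-20) = 0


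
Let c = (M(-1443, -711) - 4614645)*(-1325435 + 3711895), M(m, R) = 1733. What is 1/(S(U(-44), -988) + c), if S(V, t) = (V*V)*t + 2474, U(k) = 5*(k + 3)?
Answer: -1/11008571489746 ≈ -9.0838e-14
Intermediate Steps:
U(k) = 15 + 5*k (U(k) = 5*(3 + k) = 15 + 5*k)
S(V, t) = 2474 + t*V**2 (S(V, t) = V**2*t + 2474 = t*V**2 + 2474 = 2474 + t*V**2)
c = -11008529971520 (c = (1733 - 4614645)*(-1325435 + 3711895) = -4612912*2386460 = -11008529971520)
1/(S(U(-44), -988) + c) = 1/((2474 - 988*(15 + 5*(-44))**2) - 11008529971520) = 1/((2474 - 988*(15 - 220)**2) - 11008529971520) = 1/((2474 - 988*(-205)**2) - 11008529971520) = 1/((2474 - 988*42025) - 11008529971520) = 1/((2474 - 41520700) - 11008529971520) = 1/(-41518226 - 11008529971520) = 1/(-11008571489746) = -1/11008571489746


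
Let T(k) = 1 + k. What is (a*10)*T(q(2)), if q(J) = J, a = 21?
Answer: 630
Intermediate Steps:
(a*10)*T(q(2)) = (21*10)*(1 + 2) = 210*3 = 630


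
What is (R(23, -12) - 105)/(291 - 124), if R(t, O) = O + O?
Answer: -129/167 ≈ -0.77246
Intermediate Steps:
R(t, O) = 2*O
(R(23, -12) - 105)/(291 - 124) = (2*(-12) - 105)/(291 - 124) = (-24 - 105)/167 = -129*1/167 = -129/167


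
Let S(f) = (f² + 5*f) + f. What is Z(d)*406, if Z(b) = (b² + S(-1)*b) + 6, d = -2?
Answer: 8120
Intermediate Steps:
S(f) = f² + 6*f
Z(b) = 6 + b² - 5*b (Z(b) = (b² + (-(6 - 1))*b) + 6 = (b² + (-1*5)*b) + 6 = (b² - 5*b) + 6 = 6 + b² - 5*b)
Z(d)*406 = (6 + (-2)² - 5*(-2))*406 = (6 + 4 + 10)*406 = 20*406 = 8120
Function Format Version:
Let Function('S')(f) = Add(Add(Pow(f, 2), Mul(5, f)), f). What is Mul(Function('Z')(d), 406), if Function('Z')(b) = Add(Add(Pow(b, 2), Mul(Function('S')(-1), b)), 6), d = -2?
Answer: 8120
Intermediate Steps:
Function('S')(f) = Add(Pow(f, 2), Mul(6, f))
Function('Z')(b) = Add(6, Pow(b, 2), Mul(-5, b)) (Function('Z')(b) = Add(Add(Pow(b, 2), Mul(Mul(-1, Add(6, -1)), b)), 6) = Add(Add(Pow(b, 2), Mul(Mul(-1, 5), b)), 6) = Add(Add(Pow(b, 2), Mul(-5, b)), 6) = Add(6, Pow(b, 2), Mul(-5, b)))
Mul(Function('Z')(d), 406) = Mul(Add(6, Pow(-2, 2), Mul(-5, -2)), 406) = Mul(Add(6, 4, 10), 406) = Mul(20, 406) = 8120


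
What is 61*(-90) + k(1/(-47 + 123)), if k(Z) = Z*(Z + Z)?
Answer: -15855119/2888 ≈ -5490.0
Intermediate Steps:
k(Z) = 2*Z² (k(Z) = Z*(2*Z) = 2*Z²)
61*(-90) + k(1/(-47 + 123)) = 61*(-90) + 2*(1/(-47 + 123))² = -5490 + 2*(1/76)² = -5490 + 2*(1/5776) = -5490 + 1/2888 = -15855119/2888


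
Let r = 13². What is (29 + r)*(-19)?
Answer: -3762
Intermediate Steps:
r = 169
(29 + r)*(-19) = (29 + 169)*(-19) = 198*(-19) = -3762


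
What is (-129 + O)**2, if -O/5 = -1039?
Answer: 25664356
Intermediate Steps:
O = 5195 (O = -5*(-1039) = 5195)
(-129 + O)**2 = (-129 + 5195)**2 = 5066**2 = 25664356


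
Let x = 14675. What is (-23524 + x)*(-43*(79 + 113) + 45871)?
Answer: -332855135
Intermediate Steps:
(-23524 + x)*(-43*(79 + 113) + 45871) = (-23524 + 14675)*(-43*(79 + 113) + 45871) = -8849*(-43*192 + 45871) = -8849*(-8256 + 45871) = -8849*37615 = -332855135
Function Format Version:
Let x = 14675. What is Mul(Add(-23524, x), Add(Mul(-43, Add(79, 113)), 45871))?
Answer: -332855135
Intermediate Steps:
Mul(Add(-23524, x), Add(Mul(-43, Add(79, 113)), 45871)) = Mul(Add(-23524, 14675), Add(Mul(-43, Add(79, 113)), 45871)) = Mul(-8849, Add(Mul(-43, 192), 45871)) = Mul(-8849, Add(-8256, 45871)) = Mul(-8849, 37615) = -332855135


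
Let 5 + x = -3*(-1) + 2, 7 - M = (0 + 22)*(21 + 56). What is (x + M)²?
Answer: 2845969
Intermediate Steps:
M = -1687 (M = 7 - (0 + 22)*(21 + 56) = 7 - 22*77 = 7 - 1*1694 = 7 - 1694 = -1687)
x = 0 (x = -5 + (-3*(-1) + 2) = -5 + (3 + 2) = -5 + 5 = 0)
(x + M)² = (0 - 1687)² = (-1687)² = 2845969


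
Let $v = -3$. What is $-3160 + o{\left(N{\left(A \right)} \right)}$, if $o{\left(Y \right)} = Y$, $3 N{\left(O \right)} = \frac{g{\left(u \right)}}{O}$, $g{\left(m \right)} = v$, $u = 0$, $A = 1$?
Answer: $-3161$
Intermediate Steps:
$g{\left(m \right)} = -3$
$N{\left(O \right)} = - \frac{1}{O}$ ($N{\left(O \right)} = \frac{\left(-3\right) \frac{1}{O}}{3} = - \frac{1}{O}$)
$-3160 + o{\left(N{\left(A \right)} \right)} = -3160 - 1^{-1} = -3160 - 1 = -3161$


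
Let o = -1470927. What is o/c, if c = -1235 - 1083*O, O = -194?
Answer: -1470927/208867 ≈ -7.0424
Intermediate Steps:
c = 208867 (c = -1235 - 1083*(-194) = -1235 + 210102 = 208867)
o/c = -1470927/208867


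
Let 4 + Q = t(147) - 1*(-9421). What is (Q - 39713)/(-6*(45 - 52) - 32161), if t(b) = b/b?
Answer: 30295/32119 ≈ 0.94321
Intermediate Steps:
t(b) = 1
Q = 9418 (Q = -4 + (1 - 1*(-9421)) = -4 + (1 + 9421) = -4 + 9422 = 9418)
(Q - 39713)/(-6*(45 - 52) - 32161) = (9418 - 39713)/(-6*(45 - 52) - 32161) = -30295/(-6*(-7) - 32161) = -30295/(42 - 32161) = -30295/(-32119) = -30295*(-1/32119) = 30295/32119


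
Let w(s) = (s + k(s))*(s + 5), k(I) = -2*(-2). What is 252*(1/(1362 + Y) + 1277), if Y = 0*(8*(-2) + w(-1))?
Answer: 73049550/227 ≈ 3.2180e+5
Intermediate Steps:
k(I) = 4
w(s) = (4 + s)*(5 + s) (w(s) = (s + 4)*(s + 5) = (4 + s)*(5 + s))
Y = 0 (Y = 0*(8*(-2) + (20 + (-1)² + 9*(-1))) = 0*(-16 + (20 + 1 - 9)) = 0*(-16 + 12) = 0*(-4) = 0)
252*(1/(1362 + Y) + 1277) = 252*(1/(1362 + 0) + 1277) = 252*(1/1362 + 1277) = 252*(1739275/1362) = 73049550/227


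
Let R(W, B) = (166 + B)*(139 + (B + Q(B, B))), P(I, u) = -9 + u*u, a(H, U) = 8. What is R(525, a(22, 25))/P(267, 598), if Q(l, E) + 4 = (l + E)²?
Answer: 9918/51085 ≈ 0.19415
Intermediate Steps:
Q(l, E) = -4 + (E + l)² (Q(l, E) = -4 + (l + E)² = -4 + (E + l)²)
P(I, u) = -9 + u²
R(W, B) = (166 + B)*(135 + B + 4*B²) (R(W, B) = (166 + B)*(139 + (B + (-4 + (B + B)²))) = (166 + B)*(139 + (B + (-4 + (2*B)²))) = (166 + B)*(139 + (B + (-4 + 4*B²))) = (166 + B)*(139 + (-4 + B + 4*B²)) = (166 + B)*(135 + B + 4*B²))
R(525, a(22, 25))/P(267, 598) = (22410 + 4*8³ + 301*8 + 665*8²)/(-9 + 598²) = (22410 + 4*512 + 2408 + 665*64)/(-9 + 357604) = (22410 + 2048 + 2408 + 42560)/357595 = 69426*(1/357595) = 9918/51085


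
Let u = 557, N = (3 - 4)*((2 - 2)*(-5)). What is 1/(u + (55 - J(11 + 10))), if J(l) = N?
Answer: 1/612 ≈ 0.0016340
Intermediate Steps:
N = 0 (N = -0*(-5) = -1*0 = 0)
J(l) = 0
1/(u + (55 - J(11 + 10))) = 1/(557 + (55 - 1*0)) = 1/(557 + (55 + 0)) = 1/(557 + 55) = 1/612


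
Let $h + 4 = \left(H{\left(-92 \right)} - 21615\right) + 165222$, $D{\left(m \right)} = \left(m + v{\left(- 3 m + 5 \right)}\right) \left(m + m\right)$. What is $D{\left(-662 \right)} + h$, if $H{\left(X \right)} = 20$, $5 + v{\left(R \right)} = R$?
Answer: $-1609353$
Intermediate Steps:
$v{\left(R \right)} = -5 + R$
$D{\left(m \right)} = - 4 m^{2}$ ($D{\left(m \right)} = \left(m - 3 m\right) \left(m + m\right) = \left(m - 3 m\right) 2 m = - 2 m 2 m = - 4 m^{2}$)
$h = 143623$ ($h = -4 + \left(\left(20 - 21615\right) + 165222\right) = -4 + \left(-21595 + 165222\right) = -4 + 143627 = 143623$)
$D{\left(-662 \right)} + h = - 4 \left(-662\right)^{2} + 143623 = \left(-4\right) 438244 + 143623 = -1752976 + 143623 = -1609353$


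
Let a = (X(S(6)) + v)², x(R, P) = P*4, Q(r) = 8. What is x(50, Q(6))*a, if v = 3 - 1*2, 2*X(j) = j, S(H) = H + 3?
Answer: 968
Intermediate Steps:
S(H) = 3 + H
X(j) = j/2
x(R, P) = 4*P
v = 1 (v = 3 - 2 = 1)
a = 121/4 (a = ((3 + 6)/2 + 1)² = ((½)*9 + 1)² = (9/2 + 1)² = (11/2)² = 121/4 ≈ 30.250)
x(50, Q(6))*a = (4*8)*(121/4) = 32*(121/4) = 968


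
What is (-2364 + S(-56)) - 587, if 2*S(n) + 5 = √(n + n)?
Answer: -5907/2 + 2*I*√7 ≈ -2953.5 + 5.2915*I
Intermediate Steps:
S(n) = -5/2 + √2*√n/2 (S(n) = -5/2 + √(n + n)/2 = -5/2 + √(2*n)/2 = -5/2 + (√2*√n)/2 = -5/2 + √2*√n/2)
(-2364 + S(-56)) - 587 = (-2364 + (-5/2 + √2*√(-56)/2)) - 587 = (-2364 + (-5/2 + √2*(2*I*√14)/2)) - 587 = (-2364 + (-5/2 + 2*I*√7)) - 587 = (-4733/2 + 2*I*√7) - 587 = -5907/2 + 2*I*√7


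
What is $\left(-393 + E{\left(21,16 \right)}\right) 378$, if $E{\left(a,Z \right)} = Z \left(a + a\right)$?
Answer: $105462$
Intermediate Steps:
$E{\left(a,Z \right)} = 2 Z a$ ($E{\left(a,Z \right)} = Z 2 a = 2 Z a$)
$\left(-393 + E{\left(21,16 \right)}\right) 378 = \left(-393 + 2 \cdot 16 \cdot 21\right) 378 = \left(-393 + 672\right) 378 = 279 \cdot 378 = 105462$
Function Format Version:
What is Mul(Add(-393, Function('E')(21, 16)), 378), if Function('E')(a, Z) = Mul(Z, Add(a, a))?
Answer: 105462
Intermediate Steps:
Function('E')(a, Z) = Mul(2, Z, a) (Function('E')(a, Z) = Mul(Z, Mul(2, a)) = Mul(2, Z, a))
Mul(Add(-393, Function('E')(21, 16)), 378) = Mul(Add(-393, Mul(2, 16, 21)), 378) = Mul(Add(-393, 672), 378) = Mul(279, 378) = 105462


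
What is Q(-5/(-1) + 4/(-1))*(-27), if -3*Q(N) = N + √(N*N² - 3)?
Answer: 9 + 9*I*√2 ≈ 9.0 + 12.728*I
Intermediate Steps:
Q(N) = -N/3 - √(-3 + N³)/3 (Q(N) = -(N + √(N*N² - 3))/3 = -(N + √(N³ - 3))/3 = -(N + √(-3 + N³))/3 = -N/3 - √(-3 + N³)/3)
Q(-5/(-1) + 4/(-1))*(-27) = (-(-5/(-1) + 4/(-1))/3 - √(-3 + (-5/(-1) + 4/(-1))³)/3)*(-27) = (-(-5*(-1) + 4*(-1))/3 - √(-3 + (-5*(-1) + 4*(-1))³)/3)*(-27) = (-(5 - 4)/3 - √(-3 + (5 - 4)³)/3)*(-27) = (-⅓*1 - √(-3 + 1³)/3)*(-27) = (-⅓ - √(-3 + 1)/3)*(-27) = (-⅓ - I*√2/3)*(-27) = 9 + 9*I*√2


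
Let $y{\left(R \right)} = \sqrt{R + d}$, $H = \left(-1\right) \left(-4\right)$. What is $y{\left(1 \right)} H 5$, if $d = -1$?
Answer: $0$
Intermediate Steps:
$H = 4$
$y{\left(R \right)} = \sqrt{-1 + R}$ ($y{\left(R \right)} = \sqrt{R - 1} = \sqrt{-1 + R}$)
$y{\left(1 \right)} H 5 = \sqrt{-1 + 1} \cdot 4 \cdot 5 = \sqrt{0} \cdot 4 \cdot 5 = 0 \cdot 4 \cdot 5 = 0 \cdot 5 = 0$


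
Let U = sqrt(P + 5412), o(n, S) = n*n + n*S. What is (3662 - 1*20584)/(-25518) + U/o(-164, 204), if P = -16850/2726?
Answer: 8461/12759 - sqrt(10042762553)/8941280 ≈ 0.65193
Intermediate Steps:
P = -8425/1363 (P = -16850*1/2726 = -8425/1363 ≈ -6.1812)
o(n, S) = n**2 + S*n
U = sqrt(10042762553)/1363 (U = sqrt(-8425/1363 + 5412) = sqrt(7368131/1363) = sqrt(10042762553)/1363 ≈ 73.524)
(3662 - 1*20584)/(-25518) + U/o(-164, 204) = (3662 - 1*20584)/(-25518) + (sqrt(10042762553)/1363)/((-164*(204 - 164))) = (3662 - 20584)*(-1/25518) + (sqrt(10042762553)/1363)/((-164*40)) = -16922*(-1/25518) + (sqrt(10042762553)/1363)/(-6560) = 8461/12759 + (sqrt(10042762553)/1363)*(-1/6560) = 8461/12759 - sqrt(10042762553)/8941280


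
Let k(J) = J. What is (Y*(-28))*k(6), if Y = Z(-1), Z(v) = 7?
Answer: -1176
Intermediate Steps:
Y = 7
(Y*(-28))*k(6) = (7*(-28))*6 = -196*6 = -1176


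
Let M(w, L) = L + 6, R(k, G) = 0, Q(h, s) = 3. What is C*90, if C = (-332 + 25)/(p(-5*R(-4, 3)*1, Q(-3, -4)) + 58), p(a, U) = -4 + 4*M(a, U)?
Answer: -307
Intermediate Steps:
M(w, L) = 6 + L
p(a, U) = 20 + 4*U (p(a, U) = -4 + 4*(6 + U) = -4 + (24 + 4*U) = 20 + 4*U)
C = -307/90 (C = (-332 + 25)/((20 + 4*3) + 58) = -307/((20 + 12) + 58) = -307/(32 + 58) = -307/90 ≈ -3.4111)
C*90 = -307/90*90 = -307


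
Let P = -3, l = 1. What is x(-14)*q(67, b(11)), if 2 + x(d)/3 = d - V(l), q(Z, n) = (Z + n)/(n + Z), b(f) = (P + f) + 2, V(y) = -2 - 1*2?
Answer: -36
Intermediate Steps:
V(y) = -4 (V(y) = -2 - 2 = -4)
b(f) = -1 + f (b(f) = (-3 + f) + 2 = -1 + f)
q(Z, n) = 1 (q(Z, n) = (Z + n)/(Z + n) = 1)
x(d) = 6 + 3*d (x(d) = -6 + 3*(d - 1*(-4)) = -6 + 3*(d + 4) = -6 + 3*(4 + d) = -6 + (12 + 3*d) = 6 + 3*d)
x(-14)*q(67, b(11)) = (6 + 3*(-14))*1 = (6 - 42)*1 = -36*1 = -36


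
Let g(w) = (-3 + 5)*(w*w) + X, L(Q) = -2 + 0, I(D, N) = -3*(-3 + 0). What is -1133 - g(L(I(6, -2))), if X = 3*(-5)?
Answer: -1126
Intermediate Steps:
I(D, N) = 9 (I(D, N) = -3*(-3) = 9)
L(Q) = -2
X = -15
g(w) = -15 + 2*w**2 (g(w) = (-3 + 5)*(w*w) - 15 = 2*w**2 - 15 = -15 + 2*w**2)
-1133 - g(L(I(6, -2))) = -1133 - (-15 + 2*(-2)**2) = -1133 - (-15 + 2*4) = -1133 - (-15 + 8) = -1133 - 1*(-7) = -1133 + 7 = -1126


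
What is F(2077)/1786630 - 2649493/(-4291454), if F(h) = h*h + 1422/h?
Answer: 4098759289800/1351855554793 ≈ 3.0320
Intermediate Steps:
F(h) = h² + 1422/h
F(2077)/1786630 - 2649493/(-4291454) = ((1422 + 2077³)/2077)/1786630 - 2649493/(-4291454) = ((1422 + 8960030533)/2077)*(1/1786630) - 2649493*(-1/4291454) = ((1/2077)*8960031955)*(1/1786630) + 139447/225866 = (8960031955/2077)*(1/1786630) + 139447/225866 = 1792006391/742166102 + 139447/225866 = 4098759289800/1351855554793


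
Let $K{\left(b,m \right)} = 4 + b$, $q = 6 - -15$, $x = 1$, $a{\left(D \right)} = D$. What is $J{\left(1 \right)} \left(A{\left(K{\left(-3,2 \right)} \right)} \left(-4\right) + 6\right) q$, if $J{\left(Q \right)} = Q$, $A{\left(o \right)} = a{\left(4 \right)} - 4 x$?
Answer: $126$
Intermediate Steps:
$q = 21$ ($q = 6 + 15 = 21$)
$A{\left(o \right)} = 0$ ($A{\left(o \right)} = 4 - 4 = 0$)
$J{\left(1 \right)} \left(A{\left(K{\left(-3,2 \right)} \right)} \left(-4\right) + 6\right) q = 1 \left(0 \left(-4\right) + 6\right) 21 = 1 \left(0 + 6\right) 21 = 1 \cdot 6 \cdot 21 = 6 \cdot 21 = 126$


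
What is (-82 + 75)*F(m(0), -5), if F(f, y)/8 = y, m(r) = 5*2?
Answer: 280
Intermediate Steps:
m(r) = 10
F(f, y) = 8*y
(-82 + 75)*F(m(0), -5) = (-82 + 75)*(8*(-5)) = -7*(-40) = 280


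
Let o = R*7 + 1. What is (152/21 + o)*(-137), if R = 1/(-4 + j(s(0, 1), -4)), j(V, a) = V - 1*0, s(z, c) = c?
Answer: -16988/21 ≈ -808.95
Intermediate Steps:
j(V, a) = V (j(V, a) = V + 0 = V)
R = -⅓ (R = 1/(-4 + 1) = 1/(-3) = -⅓ ≈ -0.33333)
o = -4/3 (o = -⅓*7 + 1 = -7/3 + 1 = -4/3 ≈ -1.3333)
(152/21 + o)*(-137) = (152/21 - 4/3)*(-137) = (124/21)*(-137) = -16988/21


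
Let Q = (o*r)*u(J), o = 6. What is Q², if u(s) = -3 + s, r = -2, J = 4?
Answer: 144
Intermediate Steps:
Q = -12 (Q = (6*(-2))*(-3 + 4) = -12*1 = -12)
Q² = (-12)² = 144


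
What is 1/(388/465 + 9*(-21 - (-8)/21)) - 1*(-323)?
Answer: 194222782/601319 ≈ 322.99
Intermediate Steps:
1/(388/465 + 9*(-21 - (-8)/21)) - 1*(-323) = 1/(388*(1/465) + 9*(-21 - (-8)/21)) + 323 = 1/(388/465 + 9*(-21 - 1*(-8/21))) + 323 = 1/(388/465 + 9*(-21 + 8/21)) + 323 = 1/(388/465 + 9*(-433/21)) + 323 = 1/(388/465 - 1299/7) + 323 = 1/(-601319/3255) + 323 = -3255/601319 + 323 = 194222782/601319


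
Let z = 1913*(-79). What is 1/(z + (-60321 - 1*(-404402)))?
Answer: 1/192954 ≈ 5.1826e-6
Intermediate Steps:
z = -151127
1/(z + (-60321 - 1*(-404402))) = 1/(-151127 + (-60321 - 1*(-404402))) = 1/(-151127 + (-60321 + 404402)) = 1/(-151127 + 344081) = 1/192954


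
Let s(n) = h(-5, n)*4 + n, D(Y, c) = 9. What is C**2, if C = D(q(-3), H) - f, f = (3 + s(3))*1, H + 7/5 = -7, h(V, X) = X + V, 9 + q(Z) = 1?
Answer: 121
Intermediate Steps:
q(Z) = -8 (q(Z) = -9 + 1 = -8)
h(V, X) = V + X
H = -42/5 (H = -7/5 - 7 = -42/5 ≈ -8.4000)
s(n) = -20 + 5*n (s(n) = (-5 + n)*4 + n = (-20 + 4*n) + n = -20 + 5*n)
f = -2 (f = (3 + (-20 + 5*3))*1 = (3 + (-20 + 15))*1 = (3 - 5)*1 = -2*1 = -2)
C = 11 (C = 9 - 1*(-2) = 9 + 2 = 11)
C**2 = 11**2 = 121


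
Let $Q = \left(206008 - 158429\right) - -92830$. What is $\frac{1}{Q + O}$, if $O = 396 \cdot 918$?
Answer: $\frac{1}{503937} \approx 1.9844 \cdot 10^{-6}$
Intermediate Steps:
$O = 363528$
$Q = 140409$ ($Q = \left(206008 - 158429\right) + 92830 = 47579 + 92830 = 140409$)
$\frac{1}{Q + O} = \frac{1}{140409 + 363528} = \frac{1}{503937}$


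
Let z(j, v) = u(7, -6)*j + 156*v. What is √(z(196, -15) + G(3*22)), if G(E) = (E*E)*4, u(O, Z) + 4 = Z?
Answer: 2*√3281 ≈ 114.56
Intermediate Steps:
u(O, Z) = -4 + Z
G(E) = 4*E² (G(E) = E²*4 = 4*E²)
z(j, v) = -10*j + 156*v (z(j, v) = (-4 - 6)*j + 156*v = -10*j + 156*v)
√(z(196, -15) + G(3*22)) = √((-10*196 + 156*(-15)) + 4*(3*22)²) = √((-1960 - 2340) + 4*66²) = √(-4300 + 4*4356) = √(-4300 + 17424) = √13124 = 2*√3281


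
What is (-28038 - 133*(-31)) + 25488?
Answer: 1573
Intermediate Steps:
(-28038 - 133*(-31)) + 25488 = (-28038 + 4123) + 25488 = -23915 + 25488 = 1573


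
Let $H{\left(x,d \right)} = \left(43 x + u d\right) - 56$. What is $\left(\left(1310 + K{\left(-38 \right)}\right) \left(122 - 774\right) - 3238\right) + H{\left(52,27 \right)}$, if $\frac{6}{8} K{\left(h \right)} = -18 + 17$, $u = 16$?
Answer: $- \frac{2561630}{3} \approx -8.5388 \cdot 10^{5}$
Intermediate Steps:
$H{\left(x,d \right)} = -56 + 16 d + 43 x$ ($H{\left(x,d \right)} = \left(43 x + 16 d\right) - 56 = \left(16 d + 43 x\right) - 56 = -56 + 16 d + 43 x$)
$K{\left(h \right)} = - \frac{4}{3}$ ($K{\left(h \right)} = \frac{4 \left(-18 + 17\right)}{3} = \frac{4}{3} \left(-1\right) = - \frac{4}{3}$)
$\left(\left(1310 + K{\left(-38 \right)}\right) \left(122 - 774\right) - 3238\right) + H{\left(52,27 \right)} = \left(\left(1310 - \frac{4}{3}\right) \left(122 - 774\right) - 3238\right) + \left(-56 + 16 \cdot 27 + 43 \cdot 52\right) = \left(\frac{3926}{3} \left(-652\right) - 3238\right) + \left(-56 + 432 + 2236\right) = \left(- \frac{2559752}{3} - 3238\right) + 2612 = - \frac{2569466}{3} + 2612 = - \frac{2561630}{3}$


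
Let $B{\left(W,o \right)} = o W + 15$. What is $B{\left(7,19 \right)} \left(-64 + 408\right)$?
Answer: $50912$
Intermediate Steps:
$B{\left(W,o \right)} = 15 + W o$ ($B{\left(W,o \right)} = W o + 15 = 15 + W o$)
$B{\left(7,19 \right)} \left(-64 + 408\right) = \left(15 + 7 \cdot 19\right) \left(-64 + 408\right) = \left(15 + 133\right) 344 = 148 \cdot 344 = 50912$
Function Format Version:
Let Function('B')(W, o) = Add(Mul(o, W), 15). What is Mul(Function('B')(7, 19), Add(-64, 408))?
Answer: 50912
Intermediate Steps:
Function('B')(W, o) = Add(15, Mul(W, o)) (Function('B')(W, o) = Add(Mul(W, o), 15) = Add(15, Mul(W, o)))
Mul(Function('B')(7, 19), Add(-64, 408)) = Mul(Add(15, Mul(7, 19)), Add(-64, 408)) = Mul(Add(15, 133), 344) = Mul(148, 344) = 50912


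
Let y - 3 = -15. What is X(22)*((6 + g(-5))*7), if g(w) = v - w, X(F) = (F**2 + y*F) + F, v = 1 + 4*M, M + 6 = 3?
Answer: 0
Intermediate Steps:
M = -3 (M = -6 + 3 = -3)
y = -12 (y = 3 - 15 = -12)
v = -11 (v = 1 + 4*(-3) = 1 - 12 = -11)
X(F) = F**2 - 11*F (X(F) = (F**2 - 12*F) + F = F**2 - 11*F)
g(w) = -11 - w
X(22)*((6 + g(-5))*7) = (22*(-11 + 22))*((6 + (-11 - 1*(-5)))*7) = (22*11)*((6 + (-11 + 5))*7) = 242*((6 - 6)*7) = 242*(0*7) = 242*0 = 0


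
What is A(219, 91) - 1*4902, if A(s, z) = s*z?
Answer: 15027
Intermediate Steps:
A(219, 91) - 1*4902 = 219*91 - 1*4902 = 19929 - 4902 = 15027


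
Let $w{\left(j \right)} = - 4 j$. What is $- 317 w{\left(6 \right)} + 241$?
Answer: $7849$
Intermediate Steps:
$- 317 w{\left(6 \right)} + 241 = - 317 \left(\left(-4\right) 6\right) + 241 = \left(-317\right) \left(-24\right) + 241 = 7608 + 241 = 7849$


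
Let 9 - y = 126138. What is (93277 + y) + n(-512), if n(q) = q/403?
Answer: -13239868/403 ≈ -32853.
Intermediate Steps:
y = -126129 (y = 9 - 1*126138 = 9 - 126138 = -126129)
n(q) = q/403 (n(q) = q*(1/403) = q/403)
(93277 + y) + n(-512) = (93277 - 126129) + (1/403)*(-512) = -32852 - 512/403 = -13239868/403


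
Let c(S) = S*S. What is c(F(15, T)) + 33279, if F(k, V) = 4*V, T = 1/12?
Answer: 299512/9 ≈ 33279.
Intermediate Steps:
T = 1/12 ≈ 0.083333
c(S) = S**2
c(F(15, T)) + 33279 = (4*(1/12))**2 + 33279 = (1/3)**2 + 33279 = 1/9 + 33279 = 299512/9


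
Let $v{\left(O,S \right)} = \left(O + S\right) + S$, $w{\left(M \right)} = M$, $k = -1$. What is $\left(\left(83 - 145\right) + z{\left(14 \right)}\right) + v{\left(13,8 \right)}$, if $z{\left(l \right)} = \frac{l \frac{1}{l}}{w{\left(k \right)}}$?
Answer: $-34$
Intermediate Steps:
$v{\left(O,S \right)} = O + 2 S$
$z{\left(l \right)} = -1$ ($z{\left(l \right)} = \frac{l \frac{1}{l}}{-1} = 1 \left(-1\right) = -1$)
$\left(\left(83 - 145\right) + z{\left(14 \right)}\right) + v{\left(13,8 \right)} = \left(\left(83 - 145\right) - 1\right) + \left(13 + 2 \cdot 8\right) = \left(-62 - 1\right) + \left(13 + 16\right) = -63 + 29 = -34$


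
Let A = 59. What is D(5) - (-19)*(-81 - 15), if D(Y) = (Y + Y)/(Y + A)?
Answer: -58363/32 ≈ -1823.8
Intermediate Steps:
D(Y) = 2*Y/(59 + Y) (D(Y) = (Y + Y)/(Y + 59) = (2*Y)/(59 + Y) = 2*Y/(59 + Y))
D(5) - (-19)*(-81 - 15) = 2*5/(59 + 5) - (-19)*(-81 - 15) = 2*5/64 - (-19)*(-96) = 2*5*(1/64) - 1*1824 = 5/32 - 1824 = -58363/32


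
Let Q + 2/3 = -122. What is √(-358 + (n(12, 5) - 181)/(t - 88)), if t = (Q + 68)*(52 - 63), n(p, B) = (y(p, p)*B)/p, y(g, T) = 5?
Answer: I*√849859395/1540 ≈ 18.93*I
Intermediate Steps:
Q = -368/3 (Q = -⅔ - 122 = -368/3 ≈ -122.67)
n(p, B) = 5*B/p (n(p, B) = (5*B)/p = 5*B/p)
t = 1804/3 (t = (-368/3 + 68)*(52 - 63) = -164/3*(-11) = 1804/3 ≈ 601.33)
√(-358 + (n(12, 5) - 181)/(t - 88)) = √(-358 + (5*5/12 - 181)/(1804/3 - 88)) = √(-358 + (5*5*(1/12) - 181)/(1540/3)) = √(-358 + (25/12 - 181)*(3/1540)) = √(-358 - 2147/12*3/1540) = √(-358 - 2147/6160) = √(-2207427/6160) = I*√849859395/1540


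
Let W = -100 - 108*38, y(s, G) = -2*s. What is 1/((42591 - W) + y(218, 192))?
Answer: 1/46359 ≈ 2.1571e-5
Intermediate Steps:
W = -4204 (W = -100 - 4104 = -4204)
1/((42591 - W) + y(218, 192)) = 1/((42591 - 1*(-4204)) - 2*218) = 1/((42591 + 4204) - 436) = 1/(46795 - 436) = 1/46359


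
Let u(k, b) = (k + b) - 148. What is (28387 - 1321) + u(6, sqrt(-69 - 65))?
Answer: 26924 + I*sqrt(134) ≈ 26924.0 + 11.576*I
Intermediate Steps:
u(k, b) = -148 + b + k (u(k, b) = (b + k) - 148 = -148 + b + k)
(28387 - 1321) + u(6, sqrt(-69 - 65)) = (28387 - 1321) + (-148 + sqrt(-69 - 65) + 6) = 27066 + (-148 + sqrt(-134) + 6) = 27066 + (-148 + I*sqrt(134) + 6) = 27066 + (-142 + I*sqrt(134)) = 26924 + I*sqrt(134)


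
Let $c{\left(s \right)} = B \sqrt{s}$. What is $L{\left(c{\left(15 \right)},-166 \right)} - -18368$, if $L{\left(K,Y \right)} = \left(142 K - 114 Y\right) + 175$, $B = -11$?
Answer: $37467 - 1562 \sqrt{15} \approx 31417.0$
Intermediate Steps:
$c{\left(s \right)} = - 11 \sqrt{s}$
$L{\left(K,Y \right)} = 175 - 114 Y + 142 K$ ($L{\left(K,Y \right)} = \left(- 114 Y + 142 K\right) + 175 = 175 - 114 Y + 142 K$)
$L{\left(c{\left(15 \right)},-166 \right)} - -18368 = \left(175 - -18924 + 142 \left(- 11 \sqrt{15}\right)\right) - -18368 = \left(175 + 18924 - 1562 \sqrt{15}\right) + 18368 = \left(19099 - 1562 \sqrt{15}\right) + 18368 = 37467 - 1562 \sqrt{15}$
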